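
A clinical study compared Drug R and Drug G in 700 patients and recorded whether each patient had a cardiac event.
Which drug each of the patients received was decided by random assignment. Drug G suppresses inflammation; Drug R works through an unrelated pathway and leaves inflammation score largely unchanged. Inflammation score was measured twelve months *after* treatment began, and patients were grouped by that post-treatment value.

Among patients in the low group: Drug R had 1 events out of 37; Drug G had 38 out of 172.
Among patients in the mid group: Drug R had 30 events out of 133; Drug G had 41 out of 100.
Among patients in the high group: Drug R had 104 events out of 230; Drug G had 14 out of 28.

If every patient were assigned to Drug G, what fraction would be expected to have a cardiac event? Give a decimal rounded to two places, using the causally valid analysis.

Drug R is lower inside every inflammation score stratum but Drug G is lower in aggregate. Whether to stratify depends on how inflammation score relates to the drug.
Because the drug influences inflammation score, inflammation score is a post-treatment mediator, not a confounder. Stratifying on it would bias the estimate; the causal effect is the crude pooled difference.
So P(outcome | do(Drug G)) is just the pooled rate for Drug G: 93/300 = 0.310.

0.31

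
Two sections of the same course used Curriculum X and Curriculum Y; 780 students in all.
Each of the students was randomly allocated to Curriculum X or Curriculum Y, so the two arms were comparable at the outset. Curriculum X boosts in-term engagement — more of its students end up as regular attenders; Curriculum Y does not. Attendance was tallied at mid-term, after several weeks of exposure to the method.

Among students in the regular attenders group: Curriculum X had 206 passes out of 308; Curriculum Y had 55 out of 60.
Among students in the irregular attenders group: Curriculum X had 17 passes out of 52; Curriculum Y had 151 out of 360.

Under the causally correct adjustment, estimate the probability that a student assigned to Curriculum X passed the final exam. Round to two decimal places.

Mid-term attendance here is a post-treatment variable shaped by the teaching method; conditioning on it would introduce bias rather than remove it. The overall comparison is the causal one.
So P(outcome | do(Curriculum X)) is just the pooled rate for Curriculum X: 223/360 = 0.619.

0.62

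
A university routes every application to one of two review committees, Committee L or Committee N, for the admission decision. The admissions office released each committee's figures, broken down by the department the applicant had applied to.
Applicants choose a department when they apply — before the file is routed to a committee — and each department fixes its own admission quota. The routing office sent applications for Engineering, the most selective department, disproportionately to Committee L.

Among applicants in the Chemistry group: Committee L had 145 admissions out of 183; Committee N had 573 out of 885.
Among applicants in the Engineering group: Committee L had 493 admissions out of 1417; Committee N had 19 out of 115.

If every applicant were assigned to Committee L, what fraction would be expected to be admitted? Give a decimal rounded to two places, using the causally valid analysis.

0.53

The department-specific comparison favours Committee L throughout, but the pooled figures favour Committee N. The question is whether to condition on department.
Here department is a common cause — it drives both which review committee a case falls under and the outcome. The crude comparison mixes populations; the stratum-specific rates are the causally relevant ones.
Standardising Committee L to the population department mix: 0.411·145/183 + 0.589·493/1417 = 0.530.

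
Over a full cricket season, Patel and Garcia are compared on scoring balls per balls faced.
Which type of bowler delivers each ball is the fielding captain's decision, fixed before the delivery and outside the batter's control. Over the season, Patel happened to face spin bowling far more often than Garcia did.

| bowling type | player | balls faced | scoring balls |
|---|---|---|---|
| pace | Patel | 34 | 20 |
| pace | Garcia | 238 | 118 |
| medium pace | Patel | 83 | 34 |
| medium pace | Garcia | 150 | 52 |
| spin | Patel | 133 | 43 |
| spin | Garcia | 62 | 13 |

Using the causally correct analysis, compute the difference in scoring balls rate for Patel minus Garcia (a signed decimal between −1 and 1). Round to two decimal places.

+0.09

Here bowling type is a common cause — it drives both which player a case falls under and the outcome. The crude comparison mixes populations; the stratum-specific rates are the causally relevant ones.
Adjusting over the population distribution of bowling type: 0.389·(0.588−0.496) + 0.333·(0.410−0.347) + 0.279·(0.323−0.210) = +0.089.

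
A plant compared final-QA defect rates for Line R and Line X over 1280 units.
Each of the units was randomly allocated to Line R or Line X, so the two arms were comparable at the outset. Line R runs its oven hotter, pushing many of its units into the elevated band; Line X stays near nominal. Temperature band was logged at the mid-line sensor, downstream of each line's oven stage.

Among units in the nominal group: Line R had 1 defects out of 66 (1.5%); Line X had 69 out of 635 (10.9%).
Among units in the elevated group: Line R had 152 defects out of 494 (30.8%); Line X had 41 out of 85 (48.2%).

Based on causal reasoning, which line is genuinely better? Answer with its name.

Line X

Because the line influences in-process temperature band, in-process temperature band is a post-treatment mediator, not a confounder. Stratifying on it would bias the estimate; the causal effect is the crude pooled difference.
Pooled: Line R 27.3% vs Line X 15.3%; Line X is lower overall.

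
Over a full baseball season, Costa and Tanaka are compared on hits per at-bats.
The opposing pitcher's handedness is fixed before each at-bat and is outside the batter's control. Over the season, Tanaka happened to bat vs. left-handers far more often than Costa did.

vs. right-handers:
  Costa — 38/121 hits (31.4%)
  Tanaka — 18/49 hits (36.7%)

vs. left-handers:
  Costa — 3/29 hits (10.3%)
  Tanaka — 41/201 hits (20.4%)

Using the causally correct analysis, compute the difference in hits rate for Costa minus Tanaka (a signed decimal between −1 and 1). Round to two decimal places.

-0.08

Tanaka is higher inside every pitcher handedness stratum but Costa is higher in aggregate. Whether to stratify depends on how pitcher handedness relates to the player.
Pitcher handedness differs across players for reasons unrelated to any effect of the player itself, and it separately predicts the outcome — a classic confounder. We must compare within pitcher handedness levels.
Adjusting over the population distribution of pitcher handedness: 0.425·(0.314−0.367) + 0.575·(0.103−0.204) = -0.080.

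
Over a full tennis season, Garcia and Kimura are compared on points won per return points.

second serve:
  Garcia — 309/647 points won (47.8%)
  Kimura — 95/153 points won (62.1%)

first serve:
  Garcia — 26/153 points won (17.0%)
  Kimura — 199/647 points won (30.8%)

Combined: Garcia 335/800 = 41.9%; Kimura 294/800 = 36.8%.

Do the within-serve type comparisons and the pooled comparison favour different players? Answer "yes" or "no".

yes

Within each serve type level (second serve 47.8% vs 62.1%; first serve 17.0% vs 30.8%), Kimura has the higher rate every time. Pooled: 41.9% vs 36.8% — Garcia has the higher rate overall. The two comparisons disagree.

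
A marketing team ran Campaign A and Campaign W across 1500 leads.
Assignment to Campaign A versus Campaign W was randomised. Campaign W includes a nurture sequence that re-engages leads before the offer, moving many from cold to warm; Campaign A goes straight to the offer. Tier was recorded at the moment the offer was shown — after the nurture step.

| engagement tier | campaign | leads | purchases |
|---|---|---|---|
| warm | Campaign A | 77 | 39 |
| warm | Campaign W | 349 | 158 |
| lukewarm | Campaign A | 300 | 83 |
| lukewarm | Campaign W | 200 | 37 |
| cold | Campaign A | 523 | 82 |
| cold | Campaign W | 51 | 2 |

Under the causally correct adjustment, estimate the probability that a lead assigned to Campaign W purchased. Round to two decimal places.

The distribution of engagement tier is itself part of what the campaign does — it is an intermediate outcome. Holding it fixed would remove that part of the effect; the total effect is the pooled difference.
So P(outcome | do(Campaign W)) is just the pooled rate for Campaign W: 197/600 = 0.328.

0.33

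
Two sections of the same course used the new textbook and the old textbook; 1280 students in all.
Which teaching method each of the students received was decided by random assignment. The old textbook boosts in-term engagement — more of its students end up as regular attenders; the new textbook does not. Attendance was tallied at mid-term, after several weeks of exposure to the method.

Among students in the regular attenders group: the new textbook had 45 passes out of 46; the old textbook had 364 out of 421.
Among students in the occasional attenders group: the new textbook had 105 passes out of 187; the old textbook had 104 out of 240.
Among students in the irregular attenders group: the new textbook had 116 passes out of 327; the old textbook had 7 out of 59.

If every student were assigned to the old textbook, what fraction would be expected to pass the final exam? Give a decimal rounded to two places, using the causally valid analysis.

The stratified and pooled comparisons disagree (the new textbook wins within each mid-term attendance; the old textbook wins overall), so the answer turns on the causal role of mid-term attendance.
Mid-term attendance here is a post-treatment variable shaped by the teaching method; conditioning on it would introduce bias rather than remove it. The overall comparison is the causal one.
So P(outcome | do(the old textbook)) is just the pooled rate for the old textbook: 475/720 = 0.660.

0.66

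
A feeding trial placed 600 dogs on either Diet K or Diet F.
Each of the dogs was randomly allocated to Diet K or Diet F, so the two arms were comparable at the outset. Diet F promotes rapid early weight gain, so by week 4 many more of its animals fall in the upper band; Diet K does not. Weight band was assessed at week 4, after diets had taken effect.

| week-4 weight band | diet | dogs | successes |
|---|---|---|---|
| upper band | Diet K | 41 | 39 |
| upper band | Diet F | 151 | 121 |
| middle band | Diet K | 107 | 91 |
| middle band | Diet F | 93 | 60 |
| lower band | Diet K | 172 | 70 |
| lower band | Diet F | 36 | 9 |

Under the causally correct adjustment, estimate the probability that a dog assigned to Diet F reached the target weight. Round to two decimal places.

0.68

The stratified and pooled comparisons disagree (Diet K wins within each week-4 weight band; Diet F wins overall), so the answer turns on the causal role of week-4 weight band.
Week-4 weight band here is a post-treatment variable shaped by the diet; conditioning on it would introduce bias rather than remove it. The overall comparison is the causal one.
So P(outcome | do(Diet F)) is just the pooled rate for Diet F: 190/280 = 0.679.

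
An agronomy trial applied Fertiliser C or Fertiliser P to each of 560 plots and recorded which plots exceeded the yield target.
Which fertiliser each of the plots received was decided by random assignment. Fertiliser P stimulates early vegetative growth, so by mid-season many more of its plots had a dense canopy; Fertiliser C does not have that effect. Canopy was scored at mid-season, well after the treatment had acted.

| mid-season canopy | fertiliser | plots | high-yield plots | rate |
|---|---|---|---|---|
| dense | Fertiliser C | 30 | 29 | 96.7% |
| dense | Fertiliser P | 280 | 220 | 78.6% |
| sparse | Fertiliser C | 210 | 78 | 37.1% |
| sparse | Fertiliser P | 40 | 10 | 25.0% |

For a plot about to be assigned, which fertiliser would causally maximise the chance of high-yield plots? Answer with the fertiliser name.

Fertiliser P

The stratified and pooled comparisons disagree (Fertiliser C wins within each mid-season canopy; Fertiliser P wins overall), so the answer turns on the causal role of mid-season canopy.
Because the fertiliser influences mid-season canopy, mid-season canopy is a post-treatment mediator, not a confounder. Stratifying on it would bias the estimate; the causal effect is the crude pooled difference.
Pooled: Fertiliser C 44.6% vs Fertiliser P 71.9%; Fertiliser P is higher overall.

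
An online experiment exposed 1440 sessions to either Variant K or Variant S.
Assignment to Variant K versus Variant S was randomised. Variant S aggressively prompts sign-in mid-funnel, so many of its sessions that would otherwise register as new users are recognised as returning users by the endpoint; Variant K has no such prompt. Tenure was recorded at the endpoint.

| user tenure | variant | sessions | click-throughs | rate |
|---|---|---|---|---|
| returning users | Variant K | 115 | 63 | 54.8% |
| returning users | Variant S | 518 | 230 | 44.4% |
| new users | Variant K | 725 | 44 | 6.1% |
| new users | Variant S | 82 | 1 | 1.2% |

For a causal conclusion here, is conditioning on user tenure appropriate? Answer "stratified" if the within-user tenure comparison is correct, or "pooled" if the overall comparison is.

pooled

Within every user tenure level Variant K has the higher rate, yet pooled Variant S does — Simpson's reversal.
User tenure here is a post-treatment variable shaped by the variant; conditioning on it would introduce bias rather than remove it. The overall comparison is the causal one.
Pooled: Variant K 12.7% vs Variant S 38.5%; Variant S is higher overall.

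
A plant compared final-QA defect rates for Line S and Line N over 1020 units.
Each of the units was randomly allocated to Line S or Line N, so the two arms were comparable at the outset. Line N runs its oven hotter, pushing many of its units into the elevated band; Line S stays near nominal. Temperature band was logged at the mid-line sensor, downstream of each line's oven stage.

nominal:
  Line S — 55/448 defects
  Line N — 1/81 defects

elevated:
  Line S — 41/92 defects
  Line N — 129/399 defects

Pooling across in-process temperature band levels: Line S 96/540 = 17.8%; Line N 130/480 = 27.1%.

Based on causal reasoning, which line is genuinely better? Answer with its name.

Line S

The in-process temperature band-specific comparison favours Line N throughout, but the pooled figures favour Line S. The question is whether to condition on in-process temperature band.
In-process temperature band is downstream of the line. One should not condition on a consequence of treatment, so the overall rates are the right comparison.
Pooled: Line S 17.8% vs Line N 27.1%; Line S is lower overall.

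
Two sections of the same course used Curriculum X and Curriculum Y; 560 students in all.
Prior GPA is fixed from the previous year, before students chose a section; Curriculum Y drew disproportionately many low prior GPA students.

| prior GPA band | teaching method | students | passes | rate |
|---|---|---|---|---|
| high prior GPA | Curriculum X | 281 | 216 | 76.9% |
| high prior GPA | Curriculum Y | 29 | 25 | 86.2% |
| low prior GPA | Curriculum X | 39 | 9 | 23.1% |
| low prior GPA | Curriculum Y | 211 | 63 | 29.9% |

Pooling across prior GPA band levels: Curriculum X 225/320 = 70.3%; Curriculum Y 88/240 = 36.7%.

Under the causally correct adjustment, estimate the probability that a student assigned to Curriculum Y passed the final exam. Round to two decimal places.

Here prior GPA band is a common cause — it drives both which teaching method a case falls under and the outcome. The crude comparison mixes populations; the stratum-specific rates are the causally relevant ones.
Standardising Curriculum Y to the population prior GPA band mix: 0.554·25/29 + 0.446·63/211 = 0.611.

0.61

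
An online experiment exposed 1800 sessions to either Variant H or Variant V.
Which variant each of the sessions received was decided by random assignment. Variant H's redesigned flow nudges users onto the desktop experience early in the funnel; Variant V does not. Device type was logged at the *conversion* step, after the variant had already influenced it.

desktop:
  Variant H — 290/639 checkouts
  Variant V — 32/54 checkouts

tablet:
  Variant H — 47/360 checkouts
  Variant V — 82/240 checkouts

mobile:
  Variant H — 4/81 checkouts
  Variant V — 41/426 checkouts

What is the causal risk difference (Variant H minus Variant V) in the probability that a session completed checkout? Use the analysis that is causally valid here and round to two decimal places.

Device type is recorded after the variant and is itself shifted by it — it sits on the causal path from variant to outcome. Conditioning on a mediator would strip out part of the effect we want; the pooled comparison gives the total causal effect.
The causal difference is the pooled difference: 0.316 − 0.215 = +0.100.

+0.10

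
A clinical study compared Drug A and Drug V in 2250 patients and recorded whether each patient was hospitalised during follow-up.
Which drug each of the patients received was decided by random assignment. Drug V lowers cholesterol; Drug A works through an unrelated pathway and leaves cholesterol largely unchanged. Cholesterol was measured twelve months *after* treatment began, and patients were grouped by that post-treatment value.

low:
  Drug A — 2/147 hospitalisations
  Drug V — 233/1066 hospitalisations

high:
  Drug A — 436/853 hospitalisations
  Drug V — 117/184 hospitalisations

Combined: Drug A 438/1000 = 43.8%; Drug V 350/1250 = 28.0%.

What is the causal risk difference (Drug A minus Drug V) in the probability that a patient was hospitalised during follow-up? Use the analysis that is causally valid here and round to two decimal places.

Because the drug influences cholesterol, cholesterol is a post-treatment mediator, not a confounder. Stratifying on it would bias the estimate; the causal effect is the crude pooled difference.
The causal difference is the pooled difference: 0.438 − 0.280 = +0.158.

+0.16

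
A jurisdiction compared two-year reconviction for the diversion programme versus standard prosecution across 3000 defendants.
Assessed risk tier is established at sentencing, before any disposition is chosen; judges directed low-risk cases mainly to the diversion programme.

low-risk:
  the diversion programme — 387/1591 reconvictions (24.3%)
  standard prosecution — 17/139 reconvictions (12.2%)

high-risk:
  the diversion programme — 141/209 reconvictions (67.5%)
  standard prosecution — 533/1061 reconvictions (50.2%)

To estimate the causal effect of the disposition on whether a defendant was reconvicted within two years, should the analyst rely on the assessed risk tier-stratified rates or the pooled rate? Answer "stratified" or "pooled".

The stratified and pooled comparisons disagree (standard prosecution wins within each assessed risk tier; the diversion programme wins overall), so the answer turns on the causal role of assessed risk tier.
Since assessed risk tier is a pre-existing factor (not a product of the disposition) and it affects the outcome on its own, it is a confounder. The stratified rates, not the pooled rate, identify the causal effect.
Within each level — low-risk: 24.3% vs 12.2%; high-risk: 67.5% vs 50.2% — standard prosecution is lower every time.

stratified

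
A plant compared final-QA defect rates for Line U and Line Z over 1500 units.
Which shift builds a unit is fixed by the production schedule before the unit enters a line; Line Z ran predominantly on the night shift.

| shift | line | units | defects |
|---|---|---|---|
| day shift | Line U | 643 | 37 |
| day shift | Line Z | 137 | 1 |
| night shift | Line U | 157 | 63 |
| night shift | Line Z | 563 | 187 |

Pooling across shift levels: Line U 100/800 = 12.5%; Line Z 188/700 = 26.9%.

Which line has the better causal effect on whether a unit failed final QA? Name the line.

Line Z is lower inside every shift stratum but Line U is lower in aggregate. Whether to stratify depends on how shift relates to the line.
Nothing the line does changes shift; the imbalance is an allocation artefact. With shift also predicting the outcome, the pooled figure is confounded, and the within-stratum comparison is the causal one.
Within each level — day shift: 5.8% vs 0.7%; night shift: 40.1% vs 33.2% — Line Z is lower every time.

Line Z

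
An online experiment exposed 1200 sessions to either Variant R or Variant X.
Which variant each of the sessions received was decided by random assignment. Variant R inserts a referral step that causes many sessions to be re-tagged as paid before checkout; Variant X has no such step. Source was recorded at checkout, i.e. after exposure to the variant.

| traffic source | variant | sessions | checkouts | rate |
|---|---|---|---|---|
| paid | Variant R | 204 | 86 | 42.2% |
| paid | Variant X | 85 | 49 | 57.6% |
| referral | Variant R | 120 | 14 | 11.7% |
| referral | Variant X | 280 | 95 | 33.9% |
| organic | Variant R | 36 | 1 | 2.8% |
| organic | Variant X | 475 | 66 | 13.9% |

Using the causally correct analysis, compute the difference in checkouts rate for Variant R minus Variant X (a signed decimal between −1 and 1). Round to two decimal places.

Variant X is higher inside every traffic source stratum but Variant R is higher in aggregate. Whether to stratify depends on how traffic source relates to the variant.
Stratifying would compare variants among sessions the variants themselves sorted into traffic source groups — a form of selection on an intermediate. The unconditioned pooled rates give the total causal effect.
The causal difference is the pooled difference: 0.281 − 0.250 = +0.031.

+0.03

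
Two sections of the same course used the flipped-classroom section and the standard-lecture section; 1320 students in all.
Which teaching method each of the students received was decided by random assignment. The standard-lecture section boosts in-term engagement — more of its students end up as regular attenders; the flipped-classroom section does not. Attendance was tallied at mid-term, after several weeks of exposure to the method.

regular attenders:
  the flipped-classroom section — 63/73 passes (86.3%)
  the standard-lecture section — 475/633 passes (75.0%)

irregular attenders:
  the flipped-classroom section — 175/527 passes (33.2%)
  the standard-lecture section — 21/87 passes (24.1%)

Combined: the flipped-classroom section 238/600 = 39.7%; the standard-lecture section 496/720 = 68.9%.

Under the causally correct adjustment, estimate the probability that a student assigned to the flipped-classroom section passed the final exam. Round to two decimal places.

0.40

The distribution of mid-term attendance is itself part of what the teaching method does — it is an intermediate outcome. Holding it fixed would remove that part of the effect; the total effect is the pooled difference.
So P(outcome | do(the flipped-classroom section)) is just the pooled rate for the flipped-classroom section: 238/600 = 0.397.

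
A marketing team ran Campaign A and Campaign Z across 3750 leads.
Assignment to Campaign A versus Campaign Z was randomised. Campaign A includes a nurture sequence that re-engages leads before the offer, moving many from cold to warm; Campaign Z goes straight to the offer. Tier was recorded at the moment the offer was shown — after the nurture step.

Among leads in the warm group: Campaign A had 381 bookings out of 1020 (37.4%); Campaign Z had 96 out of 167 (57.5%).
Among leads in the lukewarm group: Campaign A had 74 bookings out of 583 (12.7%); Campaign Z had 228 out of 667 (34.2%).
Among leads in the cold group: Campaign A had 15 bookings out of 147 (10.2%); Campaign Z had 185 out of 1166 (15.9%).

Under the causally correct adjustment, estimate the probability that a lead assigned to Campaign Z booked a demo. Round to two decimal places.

0.25

The stratified and pooled comparisons disagree (Campaign Z wins within each engagement tier; Campaign A wins overall), so the answer turns on the causal role of engagement tier.
Engagement tier is recorded after the campaign and is itself shifted by it — it sits on the causal path from campaign to outcome. Conditioning on a mediator would strip out part of the effect we want; the pooled comparison gives the total causal effect.
So P(outcome | do(Campaign Z)) is just the pooled rate for Campaign Z: 509/2000 = 0.255.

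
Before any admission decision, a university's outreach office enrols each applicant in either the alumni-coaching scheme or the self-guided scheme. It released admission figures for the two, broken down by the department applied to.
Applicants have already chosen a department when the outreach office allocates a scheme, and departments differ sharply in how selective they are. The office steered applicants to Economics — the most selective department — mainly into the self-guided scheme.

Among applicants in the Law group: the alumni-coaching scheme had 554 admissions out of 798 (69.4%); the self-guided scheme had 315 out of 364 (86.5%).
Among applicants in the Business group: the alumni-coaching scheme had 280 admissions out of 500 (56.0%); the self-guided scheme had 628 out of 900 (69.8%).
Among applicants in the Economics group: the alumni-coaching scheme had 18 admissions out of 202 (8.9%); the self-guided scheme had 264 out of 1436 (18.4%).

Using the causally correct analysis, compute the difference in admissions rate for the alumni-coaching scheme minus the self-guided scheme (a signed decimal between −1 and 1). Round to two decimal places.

-0.13

the self-guided scheme is higher inside every department stratum but the alumni-coaching scheme is higher in aggregate. Whether to stratify depends on how department relates to the outreach scheme.
Since department is a pre-existing factor (not a product of the outreach scheme) and it affects the outcome on its own, it is a confounder. The stratified rates, not the pooled rate, identify the causal effect.
Adjusting over the population distribution of department: 0.277·(0.694−0.865) + 0.333·(0.560−0.698) + 0.390·(0.089−0.184) = -0.130.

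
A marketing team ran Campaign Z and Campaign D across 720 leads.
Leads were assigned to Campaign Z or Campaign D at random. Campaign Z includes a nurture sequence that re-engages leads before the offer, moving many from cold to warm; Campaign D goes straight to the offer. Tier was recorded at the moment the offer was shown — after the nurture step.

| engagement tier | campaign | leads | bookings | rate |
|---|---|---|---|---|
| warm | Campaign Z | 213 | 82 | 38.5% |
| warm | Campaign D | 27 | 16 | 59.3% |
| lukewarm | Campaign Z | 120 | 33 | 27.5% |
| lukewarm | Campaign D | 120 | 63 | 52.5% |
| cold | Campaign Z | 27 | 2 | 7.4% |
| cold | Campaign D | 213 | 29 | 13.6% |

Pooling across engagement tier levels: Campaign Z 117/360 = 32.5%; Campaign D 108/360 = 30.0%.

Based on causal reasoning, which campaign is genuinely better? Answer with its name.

Within every engagement tier level Campaign D has the higher rate, yet pooled Campaign Z does — Simpson's reversal.
The distribution of engagement tier is itself part of what the campaign does — it is an intermediate outcome. Holding it fixed would remove that part of the effect; the total effect is the pooled difference.
Pooled: Campaign Z 32.5% vs Campaign D 30.0%; Campaign Z is higher overall.

Campaign Z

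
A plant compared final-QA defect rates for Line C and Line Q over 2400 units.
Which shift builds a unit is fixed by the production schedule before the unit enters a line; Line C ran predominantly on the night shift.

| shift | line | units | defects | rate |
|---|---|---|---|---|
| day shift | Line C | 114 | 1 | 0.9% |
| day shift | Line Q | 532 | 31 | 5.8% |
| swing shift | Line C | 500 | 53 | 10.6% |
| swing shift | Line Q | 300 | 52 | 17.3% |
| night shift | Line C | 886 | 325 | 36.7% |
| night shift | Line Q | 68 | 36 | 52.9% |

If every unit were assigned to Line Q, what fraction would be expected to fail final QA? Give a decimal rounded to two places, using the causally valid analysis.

Shift differs across lines for reasons unrelated to any effect of the line itself, and it separately predicts the outcome — a classic confounder. We must compare within shift levels.
Standardising Line Q to the population shift mix: 0.269·31/532 + 0.333·52/300 + 0.398·36/68 = 0.284.

0.28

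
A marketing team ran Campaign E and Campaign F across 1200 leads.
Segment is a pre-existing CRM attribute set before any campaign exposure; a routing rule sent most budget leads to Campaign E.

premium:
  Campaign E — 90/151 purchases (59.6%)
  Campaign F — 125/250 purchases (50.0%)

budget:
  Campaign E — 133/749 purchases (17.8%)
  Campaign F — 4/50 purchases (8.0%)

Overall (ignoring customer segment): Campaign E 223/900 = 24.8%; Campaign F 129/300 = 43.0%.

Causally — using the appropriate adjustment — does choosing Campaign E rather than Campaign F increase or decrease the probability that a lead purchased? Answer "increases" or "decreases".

increases

Since customer segment is a pre-existing factor (not a product of the campaign) and it affects the outcome on its own, it is a confounder. The stratified rates, not the pooled rate, identify the causal effect.
Within each level — premium: 59.6% vs 50.0%; budget: 17.8% vs 8.0% — Campaign E is higher every time.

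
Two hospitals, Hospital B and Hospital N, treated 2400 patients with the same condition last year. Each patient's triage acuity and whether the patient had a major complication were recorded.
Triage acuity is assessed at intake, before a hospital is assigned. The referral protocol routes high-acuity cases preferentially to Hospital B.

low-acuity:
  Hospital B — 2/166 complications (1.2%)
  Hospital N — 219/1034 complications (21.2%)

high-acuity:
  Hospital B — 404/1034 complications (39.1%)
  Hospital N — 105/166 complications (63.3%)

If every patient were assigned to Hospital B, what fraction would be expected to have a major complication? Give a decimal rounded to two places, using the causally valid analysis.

0.20

Triage acuity satisfies the back-door criterion: it is not a descendant of the hospital, and it blocks the spurious path from hospital to outcome. Adjusting for it (i.e., using the within-triage acuity rates) gives the causal effect.
Standardising Hospital B to the population triage acuity mix: 0.500·2/166 + 0.500·404/1034 = 0.201.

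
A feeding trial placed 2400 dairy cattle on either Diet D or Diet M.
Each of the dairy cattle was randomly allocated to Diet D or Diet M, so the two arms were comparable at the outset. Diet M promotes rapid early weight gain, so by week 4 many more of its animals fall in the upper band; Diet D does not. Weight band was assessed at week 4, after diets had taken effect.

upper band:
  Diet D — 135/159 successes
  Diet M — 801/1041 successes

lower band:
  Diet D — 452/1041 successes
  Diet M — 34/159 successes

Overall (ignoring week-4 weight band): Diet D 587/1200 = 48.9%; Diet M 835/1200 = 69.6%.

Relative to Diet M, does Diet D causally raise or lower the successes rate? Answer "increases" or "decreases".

The week-4 weight band-specific comparison favours Diet D throughout, but the pooled figures favour Diet M. The question is whether to condition on week-4 weight band.
Week-4 weight band is recorded after the diet and is itself shifted by it — it sits on the causal path from diet to outcome. Conditioning on a mediator would strip out part of the effect we want; the pooled comparison gives the total causal effect.
Pooled: Diet D 48.9% vs Diet M 69.6%; Diet M is higher overall.

decreases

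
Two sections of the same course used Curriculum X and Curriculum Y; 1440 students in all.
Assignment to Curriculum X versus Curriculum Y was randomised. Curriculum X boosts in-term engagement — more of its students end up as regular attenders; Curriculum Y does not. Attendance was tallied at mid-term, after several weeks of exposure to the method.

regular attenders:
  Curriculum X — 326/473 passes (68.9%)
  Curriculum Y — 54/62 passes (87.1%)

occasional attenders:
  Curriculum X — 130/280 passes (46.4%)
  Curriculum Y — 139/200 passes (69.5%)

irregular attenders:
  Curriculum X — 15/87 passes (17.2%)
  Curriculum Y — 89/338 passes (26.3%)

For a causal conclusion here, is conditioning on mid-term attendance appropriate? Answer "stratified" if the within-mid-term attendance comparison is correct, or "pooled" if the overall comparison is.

Stratifying would compare teaching methods among students the teaching methods themselves sorted into mid-term attendance groups — a form of selection on an intermediate. The unconditioned pooled rates give the total causal effect.
Pooled: Curriculum X 56.1% vs Curriculum Y 47.0%; Curriculum X is higher overall.

pooled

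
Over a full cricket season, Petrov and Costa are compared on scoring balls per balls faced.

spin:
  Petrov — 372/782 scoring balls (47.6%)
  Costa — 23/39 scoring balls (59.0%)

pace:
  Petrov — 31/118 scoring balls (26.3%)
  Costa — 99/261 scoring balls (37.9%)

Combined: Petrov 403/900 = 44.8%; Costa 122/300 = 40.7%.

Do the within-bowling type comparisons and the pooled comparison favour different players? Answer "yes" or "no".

yes

Within each bowling type level (spin 47.6% vs 59.0%; pace 26.3% vs 37.9%), Costa has the higher rate every time. Pooled: 44.8% vs 40.7% — Petrov has the higher rate overall. The two comparisons disagree.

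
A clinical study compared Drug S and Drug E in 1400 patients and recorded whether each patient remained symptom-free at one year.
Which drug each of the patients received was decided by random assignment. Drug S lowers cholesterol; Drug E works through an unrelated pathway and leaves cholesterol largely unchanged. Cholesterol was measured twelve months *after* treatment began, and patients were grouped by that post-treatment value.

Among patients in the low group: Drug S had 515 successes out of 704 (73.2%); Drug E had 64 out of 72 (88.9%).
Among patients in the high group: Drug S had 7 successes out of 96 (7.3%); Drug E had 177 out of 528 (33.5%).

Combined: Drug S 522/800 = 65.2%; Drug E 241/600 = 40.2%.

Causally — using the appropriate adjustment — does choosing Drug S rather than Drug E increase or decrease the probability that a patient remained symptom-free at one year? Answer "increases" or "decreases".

increases

Because the drug influences cholesterol, cholesterol is a post-treatment mediator, not a confounder. Stratifying on it would bias the estimate; the causal effect is the crude pooled difference.
Pooled: Drug S 65.2% vs Drug E 40.2%; Drug S is higher overall.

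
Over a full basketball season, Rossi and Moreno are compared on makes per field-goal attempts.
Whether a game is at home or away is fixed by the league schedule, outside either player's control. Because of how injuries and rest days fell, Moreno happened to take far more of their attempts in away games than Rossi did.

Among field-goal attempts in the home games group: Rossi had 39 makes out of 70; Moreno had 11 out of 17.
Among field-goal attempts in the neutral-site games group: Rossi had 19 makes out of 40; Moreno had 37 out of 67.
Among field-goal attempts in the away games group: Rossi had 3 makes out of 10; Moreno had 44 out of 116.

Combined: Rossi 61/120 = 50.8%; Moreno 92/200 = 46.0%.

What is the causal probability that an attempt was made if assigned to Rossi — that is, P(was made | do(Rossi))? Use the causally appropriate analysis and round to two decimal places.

The imbalance in game venue arose from how field-goal attempts were allocated, not from anything the player did; and game venue independently affects the outcome. The pooled gap is confounded — condition on game venue.
Standardising Rossi to the population game venue mix: 0.272·39/70 + 0.334·19/40 + 0.394·3/10 = 0.428.

0.43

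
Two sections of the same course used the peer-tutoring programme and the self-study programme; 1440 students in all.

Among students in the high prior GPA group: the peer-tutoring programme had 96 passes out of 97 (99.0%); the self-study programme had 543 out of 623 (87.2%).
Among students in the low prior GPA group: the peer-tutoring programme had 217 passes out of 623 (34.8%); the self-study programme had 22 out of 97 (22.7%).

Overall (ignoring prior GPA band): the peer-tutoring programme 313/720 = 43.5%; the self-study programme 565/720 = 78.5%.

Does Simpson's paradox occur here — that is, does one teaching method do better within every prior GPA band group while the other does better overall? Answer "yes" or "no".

Within each prior GPA band level (high prior GPA 99.0% vs 87.2%; low prior GPA 34.8% vs 22.7%), the peer-tutoring programme has the higher rate every time. Pooled: 43.5% vs 78.5% — the self-study programme has the higher rate overall. The two comparisons disagree.

yes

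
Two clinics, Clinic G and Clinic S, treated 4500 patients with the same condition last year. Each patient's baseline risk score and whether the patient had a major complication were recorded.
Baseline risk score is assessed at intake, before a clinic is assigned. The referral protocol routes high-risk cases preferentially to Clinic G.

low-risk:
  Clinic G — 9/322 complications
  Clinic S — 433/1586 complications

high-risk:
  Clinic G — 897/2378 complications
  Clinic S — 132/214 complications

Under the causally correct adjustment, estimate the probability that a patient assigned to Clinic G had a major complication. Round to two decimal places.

0.23

Here baseline risk score is a common cause — it drives both which clinic a case falls under and the outcome. The crude comparison mixes populations; the stratum-specific rates are the causally relevant ones.
Standardising Clinic G to the population baseline risk score mix: 0.424·9/322 + 0.576·897/2378 = 0.229.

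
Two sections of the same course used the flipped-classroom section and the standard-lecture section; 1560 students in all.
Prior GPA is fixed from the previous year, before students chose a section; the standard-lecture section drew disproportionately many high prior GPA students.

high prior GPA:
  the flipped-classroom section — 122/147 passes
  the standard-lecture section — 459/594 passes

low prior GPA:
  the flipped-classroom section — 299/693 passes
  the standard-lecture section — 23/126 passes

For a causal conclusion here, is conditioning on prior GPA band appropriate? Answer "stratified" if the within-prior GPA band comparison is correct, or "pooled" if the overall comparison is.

stratified

Within every prior GPA band level the flipped-classroom section has the higher rate, yet pooled the standard-lecture section does — Simpson's reversal.
The imbalance in prior GPA band arose from how students were allocated, not from anything the teaching method did; and prior GPA band independently affects the outcome. The pooled gap is confounded — condition on prior GPA band.
Within each level — high prior GPA: 83.0% vs 77.3%; low prior GPA: 43.1% vs 18.3% — the flipped-classroom section is higher every time.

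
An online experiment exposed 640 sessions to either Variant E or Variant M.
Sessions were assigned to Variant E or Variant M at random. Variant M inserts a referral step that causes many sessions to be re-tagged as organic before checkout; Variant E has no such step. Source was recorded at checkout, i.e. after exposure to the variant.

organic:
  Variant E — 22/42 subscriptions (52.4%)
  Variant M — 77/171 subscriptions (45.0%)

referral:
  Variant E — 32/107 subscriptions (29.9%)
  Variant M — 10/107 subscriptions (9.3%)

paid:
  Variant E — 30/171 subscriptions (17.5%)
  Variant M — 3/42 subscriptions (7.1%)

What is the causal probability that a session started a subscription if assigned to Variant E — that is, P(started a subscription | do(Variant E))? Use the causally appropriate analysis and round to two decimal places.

0.26

The distribution of traffic source is itself part of what the variant does — it is an intermediate outcome. Holding it fixed would remove that part of the effect; the total effect is the pooled difference.
So P(outcome | do(Variant E)) is just the pooled rate for Variant E: 84/320 = 0.263.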